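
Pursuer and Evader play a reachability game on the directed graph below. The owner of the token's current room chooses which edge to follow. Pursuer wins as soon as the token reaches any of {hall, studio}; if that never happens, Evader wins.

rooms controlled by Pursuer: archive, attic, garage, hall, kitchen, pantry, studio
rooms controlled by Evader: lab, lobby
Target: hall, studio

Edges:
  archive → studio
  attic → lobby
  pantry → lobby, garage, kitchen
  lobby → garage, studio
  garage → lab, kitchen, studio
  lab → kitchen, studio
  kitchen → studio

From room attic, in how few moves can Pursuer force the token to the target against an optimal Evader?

3

A0 = {hall, studio}
A1: add {archive, garage, kitchen} — archive (Pursuer) has archive→studio; garage (Pursuer) has garage→studio; kitchen (Pursuer) has kitchen→studio.
A2: add {lab, lobby, pantry} — pantry (Pursuer) has pantry→garage; lobby (Evader): all of {garage, studio} already in; lab (Evader): all of {kitchen, studio} already in.
A3: add {attic} — attic (Pursuer) has attic→lobby.
A3 = all vertices. Fixed point.
attic enters the attractor at level 3, so Pursuer can force the target in 3 moves from there.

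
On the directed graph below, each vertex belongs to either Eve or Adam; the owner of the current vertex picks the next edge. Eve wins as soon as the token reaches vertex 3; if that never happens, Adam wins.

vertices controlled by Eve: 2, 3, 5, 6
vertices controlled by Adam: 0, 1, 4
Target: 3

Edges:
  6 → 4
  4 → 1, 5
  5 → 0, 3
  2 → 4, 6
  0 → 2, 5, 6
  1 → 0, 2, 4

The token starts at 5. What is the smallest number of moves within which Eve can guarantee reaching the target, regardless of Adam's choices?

1

A0 = {3}
A1: add {5} — 5 (Eve) has 5→3.
A2 = A1; e.g. 0 (Adam) can still go to 2. Fixed point.
5 enters the attractor at level 1, so Eve can force the target in 1 move from there.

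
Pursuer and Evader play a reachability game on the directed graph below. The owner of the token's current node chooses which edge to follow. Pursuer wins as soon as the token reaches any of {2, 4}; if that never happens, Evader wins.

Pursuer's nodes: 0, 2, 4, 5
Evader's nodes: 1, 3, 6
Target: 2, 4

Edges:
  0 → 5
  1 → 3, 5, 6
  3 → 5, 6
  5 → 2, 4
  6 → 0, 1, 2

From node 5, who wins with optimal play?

Pursuer

A0 = {2, 4}
A1: add {5} — 5 (Pursuer) has 5→2.
5 ∈ A1, so Pursuer can force the target.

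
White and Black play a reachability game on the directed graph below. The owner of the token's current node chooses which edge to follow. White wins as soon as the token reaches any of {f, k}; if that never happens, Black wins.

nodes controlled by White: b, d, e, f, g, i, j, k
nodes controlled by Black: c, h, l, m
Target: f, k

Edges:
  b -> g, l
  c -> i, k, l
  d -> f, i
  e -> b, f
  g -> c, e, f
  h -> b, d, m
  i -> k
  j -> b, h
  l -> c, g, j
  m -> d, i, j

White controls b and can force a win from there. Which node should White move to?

g

A0 = {f, k}
A1: add {d, e, g, i} — d (White) has d→f; e (White) has e→f; g (White) has g→f; i (White) has i→k.
A2: add {b} — b (White) has b→g.
A3: add {j} — j (White) has j→b.
A4: add {m} — m (Black): all of {d, i, j} already in.
A5: add {h} — h (Black): all of {b, d, m} already in.
A6 = A5; e.g. c (Black) can still go to l. Fixed point.
From b, successor g is in the attractor (rank 1); the other successor l is not.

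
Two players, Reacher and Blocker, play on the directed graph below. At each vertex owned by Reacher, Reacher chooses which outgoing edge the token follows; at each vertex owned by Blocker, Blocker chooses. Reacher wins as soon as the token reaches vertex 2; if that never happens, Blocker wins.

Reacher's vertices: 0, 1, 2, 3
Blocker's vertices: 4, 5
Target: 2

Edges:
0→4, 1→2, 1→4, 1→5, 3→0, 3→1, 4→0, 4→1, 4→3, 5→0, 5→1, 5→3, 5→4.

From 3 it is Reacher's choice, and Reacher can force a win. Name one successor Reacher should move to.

A0 = {2}
A1: add {1} — 1 (Reacher) has 1→2.
A2: add {3} — 3 (Reacher) has 3→1.
A3 = A2; e.g. 0 (Reacher) has no edge into A2. Fixed point.
From 3, successor 1 is in the attractor (rank 1); the other successor 0 is not.

1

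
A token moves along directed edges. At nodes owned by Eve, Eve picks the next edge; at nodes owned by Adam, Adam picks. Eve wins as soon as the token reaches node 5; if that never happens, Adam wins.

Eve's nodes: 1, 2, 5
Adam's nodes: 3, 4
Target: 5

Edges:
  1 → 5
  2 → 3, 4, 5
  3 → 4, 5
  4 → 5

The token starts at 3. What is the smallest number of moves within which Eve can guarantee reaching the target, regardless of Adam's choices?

2

A0 = {5}
A1: add {1, 2, 4} — 1 (Eve) has 1→5; 2 (Eve) has 2→5; 4 (Adam): all of {5} already in.
A2: add {3} — 3 (Adam): all of {4, 5} already in.
A2 = all vertices. Fixed point.
3 enters the attractor at level 2, so Eve can force the target in 2 moves from there.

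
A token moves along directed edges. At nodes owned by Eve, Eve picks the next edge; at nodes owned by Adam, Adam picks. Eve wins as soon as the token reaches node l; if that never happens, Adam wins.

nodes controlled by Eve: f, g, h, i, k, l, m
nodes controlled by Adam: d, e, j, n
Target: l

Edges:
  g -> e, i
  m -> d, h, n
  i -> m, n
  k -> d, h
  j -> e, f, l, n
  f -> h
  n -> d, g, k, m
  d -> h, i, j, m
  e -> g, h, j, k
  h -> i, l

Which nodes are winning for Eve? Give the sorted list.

A0 = {l}
A1: add {h} — h (Eve) has h→l.
A2: add {f, k, m} — f (Eve) has f→h; k (Eve) has k→h; m (Eve) has m→h.
A3: add {i} — i (Eve) has i→m.
A4: add {g} — g (Eve) has g→i.
A5 = A4; e.g. d (Adam) can still go to j. Fixed point.
Eve's winning region = {f, g, h, i, k, l, m}.

f, g, h, i, k, l, m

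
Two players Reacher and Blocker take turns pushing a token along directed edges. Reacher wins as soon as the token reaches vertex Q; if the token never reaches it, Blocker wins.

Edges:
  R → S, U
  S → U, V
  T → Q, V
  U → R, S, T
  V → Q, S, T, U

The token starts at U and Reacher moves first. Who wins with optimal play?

Reacher

Track states (vertex, player-to-move).
A0 = {(Q,Reacher), (Q,Blocker)}
A1: add {(T,Reacher), (V,Reacher)}.
A2: add {(T,Blocker)}.
A3: add {(U,Reacher)}.
(U,Reacher) ∈ A3 ⇒ Reacher forces the target.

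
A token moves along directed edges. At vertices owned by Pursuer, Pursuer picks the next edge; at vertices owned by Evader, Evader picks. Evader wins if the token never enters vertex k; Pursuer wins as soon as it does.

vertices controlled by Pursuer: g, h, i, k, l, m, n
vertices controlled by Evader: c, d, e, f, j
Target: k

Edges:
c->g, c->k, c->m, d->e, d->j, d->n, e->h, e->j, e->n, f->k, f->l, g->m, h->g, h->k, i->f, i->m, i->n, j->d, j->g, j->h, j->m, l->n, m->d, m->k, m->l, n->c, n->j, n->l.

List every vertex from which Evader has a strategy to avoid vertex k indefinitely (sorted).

d, e, j

A0 = {k}
A1: add {h, m} — h (Pursuer) has h→k; m (Pursuer) has m→k.
A2: add {g, i} — g (Pursuer) has g→m; i (Pursuer) has i→m.
A3: add {c} — c (Evader): all of {g, k, m} already in.
A4: add {n} — n (Pursuer) has n→c.
A5: add {l} — l (Pursuer) has l→n.
A6: add {f} — f (Evader): all of {k, l} already in.
A7 = A6; e.g. d (Evader) can still go to e. Fixed point.
Pursuer's attractor = {c, f, g, h, i, k, l, m, n}; Evader avoids the target exactly from the complement.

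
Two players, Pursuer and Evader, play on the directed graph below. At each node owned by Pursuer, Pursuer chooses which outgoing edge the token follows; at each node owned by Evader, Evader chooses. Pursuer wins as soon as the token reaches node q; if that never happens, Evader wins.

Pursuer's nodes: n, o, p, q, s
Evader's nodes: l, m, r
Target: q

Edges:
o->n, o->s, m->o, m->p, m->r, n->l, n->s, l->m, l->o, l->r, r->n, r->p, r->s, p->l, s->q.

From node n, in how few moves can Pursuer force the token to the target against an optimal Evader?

A0 = {q}
A1: add {s} — s (Pursuer) has s→q.
A2: add {n, o} — n (Pursuer) has n→s; o (Pursuer) has o→s.
A3 = A2; e.g. l (Evader) can still go to m. Fixed point.
n enters the attractor at level 2, so Pursuer can force the target in 2 moves from there.

2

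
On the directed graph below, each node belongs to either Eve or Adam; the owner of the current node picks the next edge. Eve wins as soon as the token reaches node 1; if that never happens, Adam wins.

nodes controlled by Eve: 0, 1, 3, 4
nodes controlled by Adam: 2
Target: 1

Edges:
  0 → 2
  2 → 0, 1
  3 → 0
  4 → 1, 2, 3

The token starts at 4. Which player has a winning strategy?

A0 = {1}
A1: add {4} — 4 (Eve) has 4→1.
A2 = A1; e.g. 0 (Eve) has no edge into A1. Fixed point.
4 ∈ A1, so Eve can force the target.

Eve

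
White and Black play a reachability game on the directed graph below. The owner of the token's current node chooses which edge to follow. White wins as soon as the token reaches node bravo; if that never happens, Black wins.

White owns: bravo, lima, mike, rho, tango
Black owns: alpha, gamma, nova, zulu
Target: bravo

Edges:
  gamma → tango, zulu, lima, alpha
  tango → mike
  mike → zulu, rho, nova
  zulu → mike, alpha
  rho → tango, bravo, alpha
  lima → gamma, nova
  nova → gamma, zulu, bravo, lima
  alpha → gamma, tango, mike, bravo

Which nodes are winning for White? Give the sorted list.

bravo, mike, rho, tango

A0 = {bravo}
A1: add {rho} — rho (White) has rho→bravo.
A2: add {mike} — mike (White) has mike→rho.
A3: add {tango} — tango (White) has tango→mike.
A4 = A3; e.g. gamma (Black) can still go to zulu. Fixed point.
White's winning region = {bravo, mike, rho, tango}.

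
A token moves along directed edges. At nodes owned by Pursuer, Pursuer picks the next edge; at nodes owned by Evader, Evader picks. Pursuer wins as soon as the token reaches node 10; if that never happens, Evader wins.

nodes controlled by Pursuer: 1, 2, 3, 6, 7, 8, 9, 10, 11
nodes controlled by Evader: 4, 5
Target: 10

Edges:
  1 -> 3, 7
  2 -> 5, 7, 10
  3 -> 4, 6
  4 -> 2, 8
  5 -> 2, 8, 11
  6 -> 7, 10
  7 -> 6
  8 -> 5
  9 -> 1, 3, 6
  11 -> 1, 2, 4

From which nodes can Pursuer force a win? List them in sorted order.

1, 2, 3, 6, 7, 9, 10, 11

A0 = {10}
A1: add {2, 6} — 2 (Pursuer) has 2→10; 6 (Pursuer) has 6→10.
A2: add {3, 7, 9, 11} — 3 (Pursuer) has 3→6; 7 (Pursuer) has 7→6; 9 (Pursuer) has 9→6; 11 (Pursuer) has 11→2.
A3: add {1} — 1 (Pursuer) has 1→3.
A4 = A3; e.g. 4 (Evader) can still go to 8. Fixed point.
Pursuer's winning region = {1, 2, 3, 6, 7, 9, 10, 11}.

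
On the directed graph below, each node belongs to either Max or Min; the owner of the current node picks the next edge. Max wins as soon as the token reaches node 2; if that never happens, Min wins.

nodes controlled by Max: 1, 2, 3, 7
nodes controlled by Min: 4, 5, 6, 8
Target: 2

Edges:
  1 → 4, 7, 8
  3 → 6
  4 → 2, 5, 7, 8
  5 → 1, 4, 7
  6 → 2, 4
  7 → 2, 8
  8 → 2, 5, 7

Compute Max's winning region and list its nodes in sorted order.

A0 = {2}
A1: add {7} — 7 (Max) has 7→2.
A2: add {1} — 1 (Max) has 1→7.
A3 = A2; e.g. 3 (Max) has no edge into A2. Fixed point.
Max's winning region = {1, 2, 7}.

1, 2, 7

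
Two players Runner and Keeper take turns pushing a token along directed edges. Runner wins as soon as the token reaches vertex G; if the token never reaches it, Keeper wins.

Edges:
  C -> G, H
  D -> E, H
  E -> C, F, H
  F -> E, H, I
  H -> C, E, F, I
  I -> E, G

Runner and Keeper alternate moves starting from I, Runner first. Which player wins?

Runner

Track states (vertex, player-to-move).
A0 = {(G,Runner), (G,Keeper)}
A1: add {(C,Runner), (I,Runner)}.
(I,Runner) ∈ A1 ⇒ Runner forces the target.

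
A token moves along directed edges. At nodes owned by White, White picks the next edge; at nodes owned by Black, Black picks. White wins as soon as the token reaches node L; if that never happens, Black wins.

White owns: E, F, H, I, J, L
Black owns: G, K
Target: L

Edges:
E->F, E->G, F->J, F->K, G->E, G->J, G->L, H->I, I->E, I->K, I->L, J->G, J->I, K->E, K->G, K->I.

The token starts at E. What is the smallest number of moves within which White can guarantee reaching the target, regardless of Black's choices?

A0 = {L}
A1: add {I} — I (White) has I→L.
A2: add {H, J} — H (White) has H→I; J (White) has J→I.
A3: add {F} — F (White) has F→J.
A4: add {E} — E (White) has E→F.
E enters the attractor at level 4, so White can force the target in 4 moves from there.

4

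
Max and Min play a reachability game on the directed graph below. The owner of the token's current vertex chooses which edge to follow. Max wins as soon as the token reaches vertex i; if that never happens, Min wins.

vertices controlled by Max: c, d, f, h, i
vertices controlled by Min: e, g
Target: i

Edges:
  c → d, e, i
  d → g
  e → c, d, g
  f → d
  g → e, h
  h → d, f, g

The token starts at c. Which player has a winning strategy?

Max

A0 = {i}
A1: add {c} — c (Max) has c→i.
A2 = A1; e.g. d (Max) has no edge into A1. Fixed point.
c ∈ A1, so Max can force the target.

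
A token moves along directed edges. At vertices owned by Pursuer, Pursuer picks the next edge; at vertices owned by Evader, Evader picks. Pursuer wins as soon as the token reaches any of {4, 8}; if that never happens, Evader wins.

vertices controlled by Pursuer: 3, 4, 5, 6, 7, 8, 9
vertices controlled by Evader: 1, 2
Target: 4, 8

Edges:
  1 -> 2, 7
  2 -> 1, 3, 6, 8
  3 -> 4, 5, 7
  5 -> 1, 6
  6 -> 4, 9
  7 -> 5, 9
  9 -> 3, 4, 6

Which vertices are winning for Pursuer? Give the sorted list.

A0 = {4, 8}
A1: add {3, 6, 9} — 3 (Pursuer) has 3→4; 6 (Pursuer) has 6→4; 9 (Pursuer) has 9→4.
A2: add {5, 7} — 5 (Pursuer) has 5→6; 7 (Pursuer) has 7→9.
A3 = A2; e.g. 1 (Evader) can still go to 2. Fixed point.
Pursuer's winning region = {3, 4, 5, 6, 7, 8, 9}.

3, 4, 5, 6, 7, 8, 9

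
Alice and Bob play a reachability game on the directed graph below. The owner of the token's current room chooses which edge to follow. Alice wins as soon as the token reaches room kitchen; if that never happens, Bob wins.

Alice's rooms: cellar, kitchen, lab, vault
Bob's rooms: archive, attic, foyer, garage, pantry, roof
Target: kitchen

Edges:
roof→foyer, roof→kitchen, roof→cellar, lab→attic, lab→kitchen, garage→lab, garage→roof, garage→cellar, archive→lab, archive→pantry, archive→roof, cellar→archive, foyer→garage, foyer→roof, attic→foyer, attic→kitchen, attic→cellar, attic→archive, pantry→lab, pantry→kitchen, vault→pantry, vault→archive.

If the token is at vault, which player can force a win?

Alice

A0 = {kitchen}
A1: add {lab} — lab (Alice) has lab→kitchen.
A2: add {pantry} — pantry (Bob): all of {lab, kitchen} already in.
A3: add {vault} — vault (Alice) has vault→pantry.
A4 = A3; e.g. garage (Bob) can still go to roof. Fixed point.
vault ∈ A3, so Alice can force the target.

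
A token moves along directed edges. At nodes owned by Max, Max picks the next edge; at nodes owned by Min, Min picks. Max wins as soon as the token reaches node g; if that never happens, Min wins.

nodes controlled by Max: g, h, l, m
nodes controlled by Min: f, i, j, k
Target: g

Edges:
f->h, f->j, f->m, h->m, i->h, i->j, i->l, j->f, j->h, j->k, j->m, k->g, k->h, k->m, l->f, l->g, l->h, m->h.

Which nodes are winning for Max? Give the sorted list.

g, l

A0 = {g}
A1: add {l} — l (Max) has l→g.
A2 = A1; e.g. f (Min) can still go to h. Fixed point.
Max's winning region = {g, l}.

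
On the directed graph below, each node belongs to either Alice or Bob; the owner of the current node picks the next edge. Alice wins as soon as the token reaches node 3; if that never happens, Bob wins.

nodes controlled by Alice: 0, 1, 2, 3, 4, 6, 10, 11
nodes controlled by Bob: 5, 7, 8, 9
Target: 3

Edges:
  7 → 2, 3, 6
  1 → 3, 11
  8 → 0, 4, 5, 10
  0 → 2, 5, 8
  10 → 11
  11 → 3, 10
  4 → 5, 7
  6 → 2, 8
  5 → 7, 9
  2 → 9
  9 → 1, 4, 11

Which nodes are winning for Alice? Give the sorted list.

1, 3, 10, 11

A0 = {3}
A1: add {1, 11} — 1 (Alice) has 1→3; 11 (Alice) has 11→3.
A2: add {10} — 10 (Alice) has 10→11.
A3 = A2; e.g. 0 (Alice) has no edge into A2. Fixed point.
Alice's winning region = {1, 3, 10, 11}.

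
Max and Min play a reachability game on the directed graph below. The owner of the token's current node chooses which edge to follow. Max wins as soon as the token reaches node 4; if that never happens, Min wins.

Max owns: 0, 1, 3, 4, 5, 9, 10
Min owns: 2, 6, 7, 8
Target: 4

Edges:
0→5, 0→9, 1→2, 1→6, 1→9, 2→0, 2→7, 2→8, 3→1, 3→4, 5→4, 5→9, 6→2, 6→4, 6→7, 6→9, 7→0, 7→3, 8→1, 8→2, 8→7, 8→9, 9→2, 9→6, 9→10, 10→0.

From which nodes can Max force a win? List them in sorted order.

0, 1, 3, 4, 5, 7, 9, 10

A0 = {4}
A1: add {3, 5} — 3 (Max) has 3→4; 5 (Max) has 5→4.
A2: add {0} — 0 (Max) has 0→5.
A3: add {7, 10} — 7 (Min): all of {0, 3} already in; 10 (Max) has 10→0.
A4: add {9} — 9 (Max) has 9→10.
A5: add {1} — 1 (Max) has 1→9.
A6 = A5; e.g. 2 (Min) can still go to 8. Fixed point.
Max's winning region = {0, 1, 3, 4, 5, 7, 9, 10}.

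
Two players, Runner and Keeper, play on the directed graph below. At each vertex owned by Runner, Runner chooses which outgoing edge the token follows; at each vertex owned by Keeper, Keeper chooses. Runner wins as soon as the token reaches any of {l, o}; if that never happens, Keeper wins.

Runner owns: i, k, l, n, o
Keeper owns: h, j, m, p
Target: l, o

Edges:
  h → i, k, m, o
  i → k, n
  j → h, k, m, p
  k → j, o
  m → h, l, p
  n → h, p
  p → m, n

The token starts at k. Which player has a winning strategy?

Runner

A0 = {l, o}
A1: add {k} — k (Runner) has k→o.
k ∈ A1, so Runner can force the target.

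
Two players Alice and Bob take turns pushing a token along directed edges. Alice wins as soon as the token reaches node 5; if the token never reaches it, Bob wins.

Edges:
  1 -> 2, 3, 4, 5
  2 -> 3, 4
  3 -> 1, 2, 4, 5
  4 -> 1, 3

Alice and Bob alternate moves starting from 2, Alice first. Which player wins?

Track states (vertex, player-to-move).
A0 = {(5,Alice), (5,Bob)}
A1: add {(1,Alice), (3,Alice)}.
A2: add {(4,Bob)}.
A3: add {(2,Alice)}.
(2,Alice) ∈ A3 ⇒ Alice forces the target.

Alice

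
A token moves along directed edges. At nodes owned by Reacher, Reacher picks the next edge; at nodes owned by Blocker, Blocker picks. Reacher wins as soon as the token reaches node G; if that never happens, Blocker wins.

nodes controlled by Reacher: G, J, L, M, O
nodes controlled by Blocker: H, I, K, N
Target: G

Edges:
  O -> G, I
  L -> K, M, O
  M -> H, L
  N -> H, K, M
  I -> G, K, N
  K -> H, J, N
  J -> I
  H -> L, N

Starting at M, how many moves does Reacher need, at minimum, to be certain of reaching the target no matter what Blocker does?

3

A0 = {G}
A1: add {O} — O (Reacher) has O→G.
A2: add {L} — L (Reacher) has L→O.
A3: add {M} — M (Reacher) has M→L.
A4 = A3; e.g. H (Blocker) can still go to N. Fixed point.
M enters the attractor at level 3, so Reacher can force the target in 3 moves from there.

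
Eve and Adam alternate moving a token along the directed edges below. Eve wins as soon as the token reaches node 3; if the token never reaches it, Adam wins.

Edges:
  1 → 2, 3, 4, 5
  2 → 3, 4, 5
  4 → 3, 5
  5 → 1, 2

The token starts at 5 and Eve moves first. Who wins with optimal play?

Track states (vertex, player-to-move).
A0 = {(3,Eve), (3,Adam)}
A1: add {(1,Eve), (2,Eve), (4,Eve)}.
A2: add {(5,Adam)}.
A3 = A2; e.g. (1,Adam) stays out. (5,Eve) never enters ⇒ Adam avoids the target.

Adam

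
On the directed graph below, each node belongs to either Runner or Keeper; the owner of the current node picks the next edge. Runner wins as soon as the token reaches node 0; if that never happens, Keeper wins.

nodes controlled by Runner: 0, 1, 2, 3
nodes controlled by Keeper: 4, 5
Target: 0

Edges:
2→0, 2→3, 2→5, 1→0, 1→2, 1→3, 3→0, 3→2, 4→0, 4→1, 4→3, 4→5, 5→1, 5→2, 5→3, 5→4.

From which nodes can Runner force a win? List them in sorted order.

0, 1, 2, 3

A0 = {0}
A1: add {1, 2, 3} — 1 (Runner) has 1→0; 2 (Runner) has 2→0; 3 (Runner) has 3→0.
A2 = A1; e.g. 4 (Keeper) can still go to 5. Fixed point.
Runner's winning region = {0, 1, 2, 3}.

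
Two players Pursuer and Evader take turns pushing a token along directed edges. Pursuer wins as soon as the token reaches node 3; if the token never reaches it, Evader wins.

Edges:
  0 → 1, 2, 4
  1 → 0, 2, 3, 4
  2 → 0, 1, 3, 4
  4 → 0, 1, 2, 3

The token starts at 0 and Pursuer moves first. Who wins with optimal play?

Evader

Track states (vertex, player-to-move).
A0 = {(3,Pursuer), (3,Evader)}
A1: add {(1,Pursuer), (2,Pursuer), (4,Pursuer)}.
A2: add {(0,Evader)}.
A3 = A2; e.g. (0,Pursuer) stays out. (0,Pursuer) never enters ⇒ Evader avoids the target.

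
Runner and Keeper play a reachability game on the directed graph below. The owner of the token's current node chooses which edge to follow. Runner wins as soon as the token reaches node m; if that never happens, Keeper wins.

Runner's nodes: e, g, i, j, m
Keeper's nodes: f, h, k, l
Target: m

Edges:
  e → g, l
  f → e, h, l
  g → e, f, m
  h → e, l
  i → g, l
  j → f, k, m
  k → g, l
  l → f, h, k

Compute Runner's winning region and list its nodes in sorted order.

e, g, i, j, m

A0 = {m}
A1: add {g, j} — g (Runner) has g→m; j (Runner) has j→m.
A2: add {e, i} — e (Runner) has e→g; i (Runner) has i→g.
A3 = A2; e.g. f (Keeper) can still go to h. Fixed point.
Runner's winning region = {e, g, i, j, m}.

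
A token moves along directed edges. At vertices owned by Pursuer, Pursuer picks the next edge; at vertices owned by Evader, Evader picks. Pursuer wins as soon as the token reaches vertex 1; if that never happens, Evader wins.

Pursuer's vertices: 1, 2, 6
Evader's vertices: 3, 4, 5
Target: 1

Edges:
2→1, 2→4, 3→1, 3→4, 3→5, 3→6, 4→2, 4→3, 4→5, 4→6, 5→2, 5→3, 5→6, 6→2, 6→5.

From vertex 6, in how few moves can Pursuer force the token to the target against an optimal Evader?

A0 = {1}
A1: add {2} — 2 (Pursuer) has 2→1.
A2: add {6} — 6 (Pursuer) has 6→2.
A3 = A2; e.g. 3 (Evader) can still go to 4. Fixed point.
6 enters the attractor at level 2, so Pursuer can force the target in 2 moves from there.

2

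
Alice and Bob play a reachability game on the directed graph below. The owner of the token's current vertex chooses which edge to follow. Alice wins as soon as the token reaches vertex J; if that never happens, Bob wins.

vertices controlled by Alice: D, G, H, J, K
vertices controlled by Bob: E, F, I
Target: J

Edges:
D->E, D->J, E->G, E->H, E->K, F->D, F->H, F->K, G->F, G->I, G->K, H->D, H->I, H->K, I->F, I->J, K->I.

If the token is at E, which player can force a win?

Bob

A0 = {J}
A1: add {D} — D (Alice) has D→J.
A2: add {H} — H (Alice) has H→D.
A3 = A2; e.g. E (Bob) can still go to G. Fixed point.
E never enters the attractor, so Bob can avoid the target forever.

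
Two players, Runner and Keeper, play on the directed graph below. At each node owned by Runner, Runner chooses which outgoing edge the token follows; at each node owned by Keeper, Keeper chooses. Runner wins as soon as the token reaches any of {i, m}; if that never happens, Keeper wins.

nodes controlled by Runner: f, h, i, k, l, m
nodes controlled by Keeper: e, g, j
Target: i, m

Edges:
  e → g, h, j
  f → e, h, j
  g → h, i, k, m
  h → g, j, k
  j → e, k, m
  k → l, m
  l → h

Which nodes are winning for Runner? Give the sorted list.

A0 = {i, m}
A1: add {k} — k (Runner) has k→m.
A2: add {h} — h (Runner) has h→k.
A3: add {f, g, l} — f (Runner) has f→h; g (Keeper): all of {h, i, k, m} already in; l (Runner) has l→h.
A4 = A3; e.g. e (Keeper) can still go to j. Fixed point.
Runner's winning region = {f, g, h, i, k, l, m}.

f, g, h, i, k, l, m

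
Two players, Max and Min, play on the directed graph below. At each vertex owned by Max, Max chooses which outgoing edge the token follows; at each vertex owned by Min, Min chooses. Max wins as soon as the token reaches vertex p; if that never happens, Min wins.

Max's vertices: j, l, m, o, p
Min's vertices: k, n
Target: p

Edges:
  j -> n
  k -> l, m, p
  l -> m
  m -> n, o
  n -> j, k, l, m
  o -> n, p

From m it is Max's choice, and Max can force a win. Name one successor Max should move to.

A0 = {p}
A1: add {o} — o (Max) has o→p.
A2: add {m} — m (Max) has m→o.
A3: add {l} — l (Max) has l→m.
A4: add {k} — k (Min): all of {l, m, p} already in.
A5 = A4; e.g. j (Max) has no edge into A4. Fixed point.
From m, successor o is in the attractor (rank 1); the other successor n is not.

o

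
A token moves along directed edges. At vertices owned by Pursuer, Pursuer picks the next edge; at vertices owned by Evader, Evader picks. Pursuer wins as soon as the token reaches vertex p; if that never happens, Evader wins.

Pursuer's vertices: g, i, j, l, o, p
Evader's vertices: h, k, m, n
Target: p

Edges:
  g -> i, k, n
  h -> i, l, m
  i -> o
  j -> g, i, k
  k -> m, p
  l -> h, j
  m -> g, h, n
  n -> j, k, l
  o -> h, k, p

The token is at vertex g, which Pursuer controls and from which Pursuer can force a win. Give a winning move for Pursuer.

A0 = {p}
A1: add {o} — o (Pursuer) has o→p.
A2: add {i} — i (Pursuer) has i→o.
A3: add {g, j} — g (Pursuer) has g→i; j (Pursuer) has j→i.
A4: add {l} — l (Pursuer) has l→j.
A5 = A4; e.g. h (Evader) can still go to m. Fixed point.
From g, successor i is in the attractor (rank 2); the other successors k, n are not.

i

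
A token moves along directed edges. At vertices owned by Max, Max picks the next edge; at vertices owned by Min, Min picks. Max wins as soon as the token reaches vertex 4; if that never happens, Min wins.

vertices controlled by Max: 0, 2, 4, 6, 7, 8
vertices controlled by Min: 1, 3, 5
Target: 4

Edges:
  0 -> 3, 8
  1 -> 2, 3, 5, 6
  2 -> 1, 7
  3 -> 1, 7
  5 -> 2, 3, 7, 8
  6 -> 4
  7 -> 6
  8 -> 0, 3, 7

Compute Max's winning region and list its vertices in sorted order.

A0 = {4}
A1: add {6} — 6 (Max) has 6→4.
A2: add {7} — 7 (Max) has 7→6.
A3: add {2, 8} — 2 (Max) has 2→7; 8 (Max) has 8→7.
A4: add {0} — 0 (Max) has 0→8.
A5 = A4; e.g. 1 (Min) can still go to 3. Fixed point.
Max's winning region = {0, 2, 4, 6, 7, 8}.

0, 2, 4, 6, 7, 8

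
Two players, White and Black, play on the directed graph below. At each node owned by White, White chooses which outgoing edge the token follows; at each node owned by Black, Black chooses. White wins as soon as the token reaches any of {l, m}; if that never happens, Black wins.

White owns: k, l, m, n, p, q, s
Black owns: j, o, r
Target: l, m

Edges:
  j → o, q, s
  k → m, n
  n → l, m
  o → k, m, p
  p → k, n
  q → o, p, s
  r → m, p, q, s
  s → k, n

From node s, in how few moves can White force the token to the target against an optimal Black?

A0 = {l, m}
A1: add {k, n} — k (White) has k→m; n (White) has n→l.
A2: add {p, s} — p (White) has p→k; s (White) has s→k.
s enters the attractor at level 2, so White can force the target in 2 moves from there.

2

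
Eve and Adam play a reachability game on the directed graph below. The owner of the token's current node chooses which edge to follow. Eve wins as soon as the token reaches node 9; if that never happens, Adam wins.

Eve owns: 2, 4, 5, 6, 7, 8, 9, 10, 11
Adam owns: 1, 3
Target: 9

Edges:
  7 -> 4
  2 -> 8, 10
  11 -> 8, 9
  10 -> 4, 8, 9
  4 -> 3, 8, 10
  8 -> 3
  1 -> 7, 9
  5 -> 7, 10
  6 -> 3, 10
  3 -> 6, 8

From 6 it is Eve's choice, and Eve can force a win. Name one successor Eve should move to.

A0 = {9}
A1: add {10, 11} — 10 (Eve) has 10→9; 11 (Eve) has 11→9.
A2: add {2, 4, 5, 6} — 2 (Eve) has 2→10; 4 (Eve) has 4→10; 5 (Eve) has 5→10; 6 (Eve) has 6→10.
A3: add {7} — 7 (Eve) has 7→4.
A4: add {1} — 1 (Adam): all of {7, 9} already in.
A5 = A4; e.g. 3 (Adam) can still go to 8. Fixed point.
From 6, successor 10 is in the attractor (rank 1); the other successor 3 is not.

10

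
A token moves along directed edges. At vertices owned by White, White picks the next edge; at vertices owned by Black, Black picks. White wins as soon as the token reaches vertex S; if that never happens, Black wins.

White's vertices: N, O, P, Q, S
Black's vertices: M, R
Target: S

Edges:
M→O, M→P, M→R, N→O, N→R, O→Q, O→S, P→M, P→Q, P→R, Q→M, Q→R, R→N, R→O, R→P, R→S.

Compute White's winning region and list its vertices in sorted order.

A0 = {S}
A1: add {O} — O (White) has O→S.
A2: add {N} — N (White) has N→O.
A3 = A2; e.g. M (Black) can still go to P. Fixed point.
White's winning region = {N, O, S}.

N, O, S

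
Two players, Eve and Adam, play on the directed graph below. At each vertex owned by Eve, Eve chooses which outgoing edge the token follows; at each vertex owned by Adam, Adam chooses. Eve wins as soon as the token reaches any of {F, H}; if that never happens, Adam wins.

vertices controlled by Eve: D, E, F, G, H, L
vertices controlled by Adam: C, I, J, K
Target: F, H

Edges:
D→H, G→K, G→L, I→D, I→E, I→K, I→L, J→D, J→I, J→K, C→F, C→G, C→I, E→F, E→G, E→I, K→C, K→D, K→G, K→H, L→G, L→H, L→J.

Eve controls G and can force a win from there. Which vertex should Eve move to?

A0 = {F, H}
A1: add {D, E, L} — D (Eve) has D→H; E (Eve) has E→F; L (Eve) has L→H.
A2: add {G} — G (Eve) has G→L.
A3 = A2; e.g. C (Adam) can still go to I. Fixed point.
From G, successor L is in the attractor (rank 1); the other successor K is not.

L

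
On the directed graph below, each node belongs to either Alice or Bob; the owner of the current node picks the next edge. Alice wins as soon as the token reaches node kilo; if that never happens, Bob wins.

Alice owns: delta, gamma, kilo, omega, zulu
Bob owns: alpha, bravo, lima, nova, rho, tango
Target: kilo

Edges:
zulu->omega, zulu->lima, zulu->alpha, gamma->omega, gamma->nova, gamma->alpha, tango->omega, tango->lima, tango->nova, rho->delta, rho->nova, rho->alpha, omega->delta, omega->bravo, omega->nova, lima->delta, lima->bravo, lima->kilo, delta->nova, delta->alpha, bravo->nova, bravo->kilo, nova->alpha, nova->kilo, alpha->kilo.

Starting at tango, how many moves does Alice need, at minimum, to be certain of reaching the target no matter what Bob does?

5

A0 = {kilo}
A1: add {alpha} — alpha (Bob): all of {kilo} already in.
A2: add {delta, gamma, nova, zulu} — zulu (Alice) has zulu→alpha; gamma (Alice) has gamma→alpha; delta (Alice) has delta→alpha; nova (Bob): all of {alpha, kilo} already in.
A3: add {bravo, omega, rho} — rho (Bob): all of {delta, nova, alpha} already in; omega (Alice) has omega→delta; bravo (Bob): all of {nova, kilo} already in.
A4: add {lima} — lima (Bob): all of {delta, bravo, kilo} already in.
A5: add {tango} — tango (Bob): all of {omega, lima, nova} already in.
A5 = all vertices. Fixed point.
tango enters the attractor at level 5, so Alice can force the target in 5 moves from there.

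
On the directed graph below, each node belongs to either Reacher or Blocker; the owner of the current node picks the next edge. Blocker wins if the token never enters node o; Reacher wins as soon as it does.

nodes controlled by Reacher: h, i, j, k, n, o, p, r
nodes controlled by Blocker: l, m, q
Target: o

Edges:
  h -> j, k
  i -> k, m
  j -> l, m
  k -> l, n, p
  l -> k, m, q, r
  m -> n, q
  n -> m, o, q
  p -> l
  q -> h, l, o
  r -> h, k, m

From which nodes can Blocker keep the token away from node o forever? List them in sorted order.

j, l, m, p, q

A0 = {o}
A1: add {n} — n (Reacher) has n→o.
A2: add {k} — k (Reacher) has k→n.
A3: add {h, i, r} — h (Reacher) has h→k; i (Reacher) has i→k; r (Reacher) has r→k.
A4 = A3; e.g. j (Reacher) has no edge into A3. Fixed point.
Reacher's attractor = {h, i, k, n, o, r}; Blocker avoids the target exactly from the complement.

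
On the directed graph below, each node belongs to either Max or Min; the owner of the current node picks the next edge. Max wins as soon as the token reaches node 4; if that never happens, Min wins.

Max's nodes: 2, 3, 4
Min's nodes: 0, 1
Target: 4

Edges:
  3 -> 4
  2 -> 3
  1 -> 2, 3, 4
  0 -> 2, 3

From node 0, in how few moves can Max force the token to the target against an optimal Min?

A0 = {4}
A1: add {3} — 3 (Max) has 3→4.
A2: add {2} — 2 (Max) has 2→3.
A3: add {0, 1} — 0 (Min): all of {2, 3} already in; 1 (Min): all of {2, 3, 4} already in.
A3 = all vertices. Fixed point.
0 enters the attractor at level 3, so Max can force the target in 3 moves from there.

3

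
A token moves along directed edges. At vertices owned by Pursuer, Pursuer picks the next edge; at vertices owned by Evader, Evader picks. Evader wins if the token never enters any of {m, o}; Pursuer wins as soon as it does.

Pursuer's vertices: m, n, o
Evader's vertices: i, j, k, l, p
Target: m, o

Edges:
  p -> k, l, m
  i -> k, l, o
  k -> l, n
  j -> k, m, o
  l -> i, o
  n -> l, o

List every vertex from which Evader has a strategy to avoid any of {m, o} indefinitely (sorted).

i, j, k, l, p

A0 = {m, o}
A1: add {n} — n (Pursuer) has n→o.
A2 = A1; e.g. i (Evader) can still go to k. Fixed point.
Pursuer's attractor = {m, n, o}; Evader avoids the target exactly from the complement.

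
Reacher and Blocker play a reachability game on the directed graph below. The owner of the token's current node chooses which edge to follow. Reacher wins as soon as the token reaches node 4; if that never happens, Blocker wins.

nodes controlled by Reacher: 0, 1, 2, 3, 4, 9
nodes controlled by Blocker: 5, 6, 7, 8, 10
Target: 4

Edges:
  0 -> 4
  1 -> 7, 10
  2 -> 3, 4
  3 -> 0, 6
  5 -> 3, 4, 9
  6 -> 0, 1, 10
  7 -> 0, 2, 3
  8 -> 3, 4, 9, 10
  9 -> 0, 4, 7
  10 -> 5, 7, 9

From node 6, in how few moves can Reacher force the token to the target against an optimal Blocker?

5

A0 = {4}
A1: add {0, 2, 9} — 0 (Reacher) has 0→4; 2 (Reacher) has 2→4; 9 (Reacher) has 9→4.
A2: add {3} — 3 (Reacher) has 3→0.
A3: add {5, 7} — 5 (Blocker): all of {3, 4, 9} already in; 7 (Blocker): all of {0, 2, 3} already in.
A4: add {1, 10} — 1 (Reacher) has 1→7; 10 (Blocker): all of {5, 7, 9} already in.
A5: add {6, 8} — 6 (Blocker): all of {0, 1, 10} already in; 8 (Blocker): all of {3, 4, 9, 10} already in.
A5 = all vertices. Fixed point.
6 enters the attractor at level 5, so Reacher can force the target in 5 moves from there.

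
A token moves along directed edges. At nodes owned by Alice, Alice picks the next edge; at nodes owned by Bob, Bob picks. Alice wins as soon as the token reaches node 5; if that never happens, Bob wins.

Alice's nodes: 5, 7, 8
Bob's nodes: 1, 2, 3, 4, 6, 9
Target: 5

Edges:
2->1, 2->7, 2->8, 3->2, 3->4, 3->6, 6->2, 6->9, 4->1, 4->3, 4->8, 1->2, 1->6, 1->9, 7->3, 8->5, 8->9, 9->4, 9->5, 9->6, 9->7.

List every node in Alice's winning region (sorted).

5, 8

A0 = {5}
A1: add {8} — 8 (Alice) has 8→5.
A2 = A1; e.g. 1 (Bob) can still go to 2. Fixed point.
Alice's winning region = {5, 8}.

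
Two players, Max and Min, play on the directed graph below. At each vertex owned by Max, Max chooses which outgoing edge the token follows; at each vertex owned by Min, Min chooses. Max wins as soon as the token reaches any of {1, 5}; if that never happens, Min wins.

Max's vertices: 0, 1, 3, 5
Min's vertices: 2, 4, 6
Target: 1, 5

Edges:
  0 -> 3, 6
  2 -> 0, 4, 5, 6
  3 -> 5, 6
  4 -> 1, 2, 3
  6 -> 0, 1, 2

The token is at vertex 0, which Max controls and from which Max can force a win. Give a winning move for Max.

A0 = {1, 5}
A1: add {3} — 3 (Max) has 3→5.
A2: add {0} — 0 (Max) has 0→3.
A3 = A2; e.g. 2 (Min) can still go to 4. Fixed point.
From 0, successor 3 is in the attractor (rank 1); the other successor 6 is not.

3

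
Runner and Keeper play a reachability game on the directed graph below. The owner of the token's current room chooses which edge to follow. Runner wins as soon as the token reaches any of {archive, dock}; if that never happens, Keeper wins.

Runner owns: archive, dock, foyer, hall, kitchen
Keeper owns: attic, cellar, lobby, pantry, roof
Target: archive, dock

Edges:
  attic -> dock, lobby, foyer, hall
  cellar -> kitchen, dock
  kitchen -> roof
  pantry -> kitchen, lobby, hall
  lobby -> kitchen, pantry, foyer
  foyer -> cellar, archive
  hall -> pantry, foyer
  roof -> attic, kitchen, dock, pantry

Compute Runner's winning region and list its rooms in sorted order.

archive, dock, foyer, hall

A0 = {archive, dock}
A1: add {foyer} — foyer (Runner) has foyer→archive.
A2: add {hall} — hall (Runner) has hall→foyer.
A3 = A2; e.g. attic (Keeper) can still go to lobby. Fixed point.
Runner's winning region = {archive, dock, foyer, hall}.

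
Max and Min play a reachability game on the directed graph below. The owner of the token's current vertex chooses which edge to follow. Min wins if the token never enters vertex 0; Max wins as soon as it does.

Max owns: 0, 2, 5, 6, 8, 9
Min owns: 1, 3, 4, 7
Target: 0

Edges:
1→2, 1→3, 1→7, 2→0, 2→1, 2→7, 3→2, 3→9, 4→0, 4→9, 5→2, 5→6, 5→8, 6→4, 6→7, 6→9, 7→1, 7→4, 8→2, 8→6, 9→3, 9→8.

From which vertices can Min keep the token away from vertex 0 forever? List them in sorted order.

1, 7

A0 = {0}
A1: add {2} — 2 (Max) has 2→0.
A2: add {5, 8} — 5 (Max) has 5→2; 8 (Max) has 8→2.
A3: add {9} — 9 (Max) has 9→8.
A4: add {3, 4, 6} — 3 (Min): all of {2, 9} already in; 4 (Min): all of {0, 9} already in; 6 (Max) has 6→9.
A5 = A4; e.g. 1 (Min) can still go to 7. Fixed point.
Max's attractor = {0, 2, 3, 4, 5, 6, 8, 9}; Min avoids the target exactly from the complement.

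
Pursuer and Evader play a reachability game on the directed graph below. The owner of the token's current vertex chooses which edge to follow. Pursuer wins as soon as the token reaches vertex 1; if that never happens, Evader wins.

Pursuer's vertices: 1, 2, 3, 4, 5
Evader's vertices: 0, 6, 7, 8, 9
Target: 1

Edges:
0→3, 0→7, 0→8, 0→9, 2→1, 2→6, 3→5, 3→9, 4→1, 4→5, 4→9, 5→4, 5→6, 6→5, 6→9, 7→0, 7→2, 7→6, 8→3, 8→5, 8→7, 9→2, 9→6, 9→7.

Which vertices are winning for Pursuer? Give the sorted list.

A0 = {1}
A1: add {2, 4} — 2 (Pursuer) has 2→1; 4 (Pursuer) has 4→1.
A2: add {5} — 5 (Pursuer) has 5→4.
A3: add {3} — 3 (Pursuer) has 3→5.
A4 = A3; e.g. 0 (Evader) can still go to 7. Fixed point.
Pursuer's winning region = {1, 2, 3, 4, 5}.

1, 2, 3, 4, 5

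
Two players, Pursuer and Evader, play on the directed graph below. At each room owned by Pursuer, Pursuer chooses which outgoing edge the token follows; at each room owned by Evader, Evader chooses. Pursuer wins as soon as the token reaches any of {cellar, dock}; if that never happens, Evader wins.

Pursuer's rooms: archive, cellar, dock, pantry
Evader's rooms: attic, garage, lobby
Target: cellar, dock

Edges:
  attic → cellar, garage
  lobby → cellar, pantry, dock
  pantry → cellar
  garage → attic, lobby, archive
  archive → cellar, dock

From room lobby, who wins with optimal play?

A0 = {cellar, dock}
A1: add {archive, pantry} — pantry (Pursuer) has pantry→cellar; archive (Pursuer) has archive→cellar.
A2: add {lobby} — lobby (Evader): all of {cellar, pantry, dock} already in.
A3 = A2; e.g. attic (Evader) can still go to garage. Fixed point.
lobby ∈ A2, so Pursuer can force the target.

Pursuer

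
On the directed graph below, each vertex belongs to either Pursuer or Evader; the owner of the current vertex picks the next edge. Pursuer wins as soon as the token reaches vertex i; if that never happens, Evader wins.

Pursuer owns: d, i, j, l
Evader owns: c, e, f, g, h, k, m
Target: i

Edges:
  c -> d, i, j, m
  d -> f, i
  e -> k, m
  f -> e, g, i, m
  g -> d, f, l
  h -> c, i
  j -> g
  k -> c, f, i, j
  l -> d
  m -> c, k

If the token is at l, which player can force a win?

A0 = {i}
A1: add {d} — d (Pursuer) has d→i.
A2: add {l} — l (Pursuer) has l→d.
A3 = A2; e.g. c (Evader) can still go to j. Fixed point.
l ∈ A2, so Pursuer can force the target.

Pursuer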